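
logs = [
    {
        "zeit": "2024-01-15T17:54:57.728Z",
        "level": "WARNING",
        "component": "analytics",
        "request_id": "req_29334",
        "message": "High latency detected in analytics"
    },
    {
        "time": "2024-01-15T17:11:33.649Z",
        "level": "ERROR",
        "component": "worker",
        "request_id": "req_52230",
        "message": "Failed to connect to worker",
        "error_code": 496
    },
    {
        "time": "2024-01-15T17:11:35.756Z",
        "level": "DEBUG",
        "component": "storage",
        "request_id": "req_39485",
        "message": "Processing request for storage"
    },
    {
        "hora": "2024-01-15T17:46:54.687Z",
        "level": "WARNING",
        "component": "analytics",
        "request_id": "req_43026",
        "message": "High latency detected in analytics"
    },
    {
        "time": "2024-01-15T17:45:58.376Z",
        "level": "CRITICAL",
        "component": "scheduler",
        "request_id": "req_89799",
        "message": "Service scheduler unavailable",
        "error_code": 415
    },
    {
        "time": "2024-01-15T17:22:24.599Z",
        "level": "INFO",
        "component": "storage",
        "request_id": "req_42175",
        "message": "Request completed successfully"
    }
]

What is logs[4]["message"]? "Service scheduler unavailable"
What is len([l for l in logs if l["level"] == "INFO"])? 1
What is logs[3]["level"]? "WARNING"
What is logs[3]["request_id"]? "req_43026"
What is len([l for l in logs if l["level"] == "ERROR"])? 1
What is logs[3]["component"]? "analytics"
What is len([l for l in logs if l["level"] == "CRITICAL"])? 1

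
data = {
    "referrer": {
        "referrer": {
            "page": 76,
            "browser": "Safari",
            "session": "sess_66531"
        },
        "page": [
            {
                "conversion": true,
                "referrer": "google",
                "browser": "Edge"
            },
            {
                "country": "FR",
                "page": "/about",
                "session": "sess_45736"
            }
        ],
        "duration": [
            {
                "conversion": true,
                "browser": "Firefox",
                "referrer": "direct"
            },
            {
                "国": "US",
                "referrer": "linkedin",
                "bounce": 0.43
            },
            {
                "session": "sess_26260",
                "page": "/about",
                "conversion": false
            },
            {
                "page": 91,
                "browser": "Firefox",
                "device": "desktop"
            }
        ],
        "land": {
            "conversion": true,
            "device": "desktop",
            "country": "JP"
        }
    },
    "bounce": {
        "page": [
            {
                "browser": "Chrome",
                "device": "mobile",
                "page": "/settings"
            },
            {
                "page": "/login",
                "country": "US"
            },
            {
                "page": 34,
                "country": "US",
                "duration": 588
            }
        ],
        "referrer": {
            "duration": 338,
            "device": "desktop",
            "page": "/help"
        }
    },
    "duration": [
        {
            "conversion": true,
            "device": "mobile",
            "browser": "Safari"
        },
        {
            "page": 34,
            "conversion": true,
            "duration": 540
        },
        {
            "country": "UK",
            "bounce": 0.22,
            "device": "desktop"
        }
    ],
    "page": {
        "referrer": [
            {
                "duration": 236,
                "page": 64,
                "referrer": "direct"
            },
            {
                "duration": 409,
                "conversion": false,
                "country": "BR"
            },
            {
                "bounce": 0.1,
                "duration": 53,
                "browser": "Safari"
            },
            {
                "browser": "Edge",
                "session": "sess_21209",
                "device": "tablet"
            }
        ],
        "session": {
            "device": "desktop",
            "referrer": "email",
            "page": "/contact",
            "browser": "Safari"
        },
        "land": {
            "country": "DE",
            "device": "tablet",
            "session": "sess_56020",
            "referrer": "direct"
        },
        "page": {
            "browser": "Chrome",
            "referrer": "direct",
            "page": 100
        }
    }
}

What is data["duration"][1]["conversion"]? True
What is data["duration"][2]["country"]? "UK"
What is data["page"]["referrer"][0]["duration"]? 236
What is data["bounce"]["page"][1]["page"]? "/login"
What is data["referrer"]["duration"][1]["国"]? "US"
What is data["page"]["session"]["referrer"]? "email"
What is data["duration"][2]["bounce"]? 0.22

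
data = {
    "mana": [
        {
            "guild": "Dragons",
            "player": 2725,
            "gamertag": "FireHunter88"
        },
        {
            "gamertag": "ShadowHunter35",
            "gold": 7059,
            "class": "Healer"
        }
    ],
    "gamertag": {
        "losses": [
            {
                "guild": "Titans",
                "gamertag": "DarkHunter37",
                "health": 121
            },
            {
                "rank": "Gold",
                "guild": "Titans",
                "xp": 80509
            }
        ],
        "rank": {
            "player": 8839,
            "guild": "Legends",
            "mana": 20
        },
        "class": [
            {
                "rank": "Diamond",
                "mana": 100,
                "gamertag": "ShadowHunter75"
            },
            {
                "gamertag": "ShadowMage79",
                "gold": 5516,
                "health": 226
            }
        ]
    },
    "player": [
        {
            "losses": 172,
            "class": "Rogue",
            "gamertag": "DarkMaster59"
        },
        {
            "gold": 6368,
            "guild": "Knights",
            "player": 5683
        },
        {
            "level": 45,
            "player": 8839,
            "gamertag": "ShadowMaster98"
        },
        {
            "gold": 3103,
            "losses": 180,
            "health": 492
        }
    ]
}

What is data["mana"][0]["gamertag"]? "FireHunter88"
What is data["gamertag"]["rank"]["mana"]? 20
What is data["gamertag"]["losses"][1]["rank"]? "Gold"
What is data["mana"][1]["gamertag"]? "ShadowHunter35"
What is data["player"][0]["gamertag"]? "DarkMaster59"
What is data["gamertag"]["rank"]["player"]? 8839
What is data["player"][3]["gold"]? 3103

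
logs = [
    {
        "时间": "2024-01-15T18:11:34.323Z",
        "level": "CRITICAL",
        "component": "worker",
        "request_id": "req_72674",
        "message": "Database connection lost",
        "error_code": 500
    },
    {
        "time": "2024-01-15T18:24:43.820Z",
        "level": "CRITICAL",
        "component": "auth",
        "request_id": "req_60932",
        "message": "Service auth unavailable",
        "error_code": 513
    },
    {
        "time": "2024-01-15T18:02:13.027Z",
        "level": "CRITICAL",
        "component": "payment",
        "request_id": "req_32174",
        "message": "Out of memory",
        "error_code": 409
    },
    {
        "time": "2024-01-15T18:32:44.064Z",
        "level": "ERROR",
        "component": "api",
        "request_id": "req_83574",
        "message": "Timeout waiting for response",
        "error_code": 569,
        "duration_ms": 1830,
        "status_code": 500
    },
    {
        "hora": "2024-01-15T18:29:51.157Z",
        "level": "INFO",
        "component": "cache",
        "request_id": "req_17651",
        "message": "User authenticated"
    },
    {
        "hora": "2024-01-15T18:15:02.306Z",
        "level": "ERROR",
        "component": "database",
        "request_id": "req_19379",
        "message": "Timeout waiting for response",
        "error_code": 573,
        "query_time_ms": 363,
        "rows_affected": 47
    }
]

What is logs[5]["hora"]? "2024-01-15T18:15:02.306Z"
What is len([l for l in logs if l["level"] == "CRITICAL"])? 3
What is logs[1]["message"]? "Service auth unavailable"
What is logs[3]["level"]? "ERROR"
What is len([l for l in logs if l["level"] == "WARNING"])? 0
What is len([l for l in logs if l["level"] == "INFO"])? 1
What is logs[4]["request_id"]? "req_17651"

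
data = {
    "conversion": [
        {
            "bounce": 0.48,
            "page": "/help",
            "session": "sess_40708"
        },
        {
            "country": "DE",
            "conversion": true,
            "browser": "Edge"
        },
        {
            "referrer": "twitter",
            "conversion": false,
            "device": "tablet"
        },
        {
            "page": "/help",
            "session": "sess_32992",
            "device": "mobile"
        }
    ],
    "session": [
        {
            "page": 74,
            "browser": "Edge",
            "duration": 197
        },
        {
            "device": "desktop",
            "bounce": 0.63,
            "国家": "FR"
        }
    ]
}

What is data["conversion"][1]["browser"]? "Edge"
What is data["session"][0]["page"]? 74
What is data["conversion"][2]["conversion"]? False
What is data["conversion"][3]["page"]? "/help"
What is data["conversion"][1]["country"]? "DE"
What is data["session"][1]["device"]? "desktop"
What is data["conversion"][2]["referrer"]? "twitter"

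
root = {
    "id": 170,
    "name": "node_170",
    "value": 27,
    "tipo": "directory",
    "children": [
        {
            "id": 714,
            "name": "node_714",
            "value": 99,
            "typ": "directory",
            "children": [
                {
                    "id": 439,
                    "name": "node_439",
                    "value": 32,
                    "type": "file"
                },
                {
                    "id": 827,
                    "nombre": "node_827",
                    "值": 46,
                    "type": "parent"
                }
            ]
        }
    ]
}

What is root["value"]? 27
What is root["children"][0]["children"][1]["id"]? 827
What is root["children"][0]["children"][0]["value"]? 32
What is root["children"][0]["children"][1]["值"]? 46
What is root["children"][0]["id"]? 714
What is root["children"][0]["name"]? "node_714"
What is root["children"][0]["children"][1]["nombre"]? "node_827"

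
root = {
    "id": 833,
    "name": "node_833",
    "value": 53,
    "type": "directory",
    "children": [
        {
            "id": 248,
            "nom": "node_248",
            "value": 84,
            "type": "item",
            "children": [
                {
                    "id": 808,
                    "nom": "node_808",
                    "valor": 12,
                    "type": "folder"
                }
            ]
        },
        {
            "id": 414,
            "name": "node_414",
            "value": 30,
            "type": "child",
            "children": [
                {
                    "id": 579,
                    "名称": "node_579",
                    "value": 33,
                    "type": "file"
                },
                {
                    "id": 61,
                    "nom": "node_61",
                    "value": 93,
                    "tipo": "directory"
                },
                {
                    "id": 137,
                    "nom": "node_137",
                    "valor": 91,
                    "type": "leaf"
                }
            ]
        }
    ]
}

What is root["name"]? "node_833"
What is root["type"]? "directory"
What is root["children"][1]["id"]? 414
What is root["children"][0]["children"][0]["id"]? 808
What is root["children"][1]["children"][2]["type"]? "leaf"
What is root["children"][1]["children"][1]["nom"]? "node_61"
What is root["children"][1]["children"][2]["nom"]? "node_137"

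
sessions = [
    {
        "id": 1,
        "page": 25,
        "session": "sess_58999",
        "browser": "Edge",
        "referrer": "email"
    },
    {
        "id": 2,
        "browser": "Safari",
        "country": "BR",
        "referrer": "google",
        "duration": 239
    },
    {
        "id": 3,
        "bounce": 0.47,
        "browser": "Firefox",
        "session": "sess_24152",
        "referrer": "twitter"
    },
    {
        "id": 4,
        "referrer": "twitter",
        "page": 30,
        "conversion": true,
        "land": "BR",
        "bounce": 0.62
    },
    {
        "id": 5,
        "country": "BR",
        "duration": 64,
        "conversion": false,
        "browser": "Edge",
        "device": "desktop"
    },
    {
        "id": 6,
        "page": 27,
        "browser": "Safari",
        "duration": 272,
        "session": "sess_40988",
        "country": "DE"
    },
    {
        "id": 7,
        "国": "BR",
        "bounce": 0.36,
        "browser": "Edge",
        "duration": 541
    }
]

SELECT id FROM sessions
[1, 2, 3, 4, 5, 6, 7]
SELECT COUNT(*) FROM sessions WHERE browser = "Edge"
3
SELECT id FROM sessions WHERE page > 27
[4]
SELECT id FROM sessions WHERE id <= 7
[1, 2, 3, 4, 5, 6, 7]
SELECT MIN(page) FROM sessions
25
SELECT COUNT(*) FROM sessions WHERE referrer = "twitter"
2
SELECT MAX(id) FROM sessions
7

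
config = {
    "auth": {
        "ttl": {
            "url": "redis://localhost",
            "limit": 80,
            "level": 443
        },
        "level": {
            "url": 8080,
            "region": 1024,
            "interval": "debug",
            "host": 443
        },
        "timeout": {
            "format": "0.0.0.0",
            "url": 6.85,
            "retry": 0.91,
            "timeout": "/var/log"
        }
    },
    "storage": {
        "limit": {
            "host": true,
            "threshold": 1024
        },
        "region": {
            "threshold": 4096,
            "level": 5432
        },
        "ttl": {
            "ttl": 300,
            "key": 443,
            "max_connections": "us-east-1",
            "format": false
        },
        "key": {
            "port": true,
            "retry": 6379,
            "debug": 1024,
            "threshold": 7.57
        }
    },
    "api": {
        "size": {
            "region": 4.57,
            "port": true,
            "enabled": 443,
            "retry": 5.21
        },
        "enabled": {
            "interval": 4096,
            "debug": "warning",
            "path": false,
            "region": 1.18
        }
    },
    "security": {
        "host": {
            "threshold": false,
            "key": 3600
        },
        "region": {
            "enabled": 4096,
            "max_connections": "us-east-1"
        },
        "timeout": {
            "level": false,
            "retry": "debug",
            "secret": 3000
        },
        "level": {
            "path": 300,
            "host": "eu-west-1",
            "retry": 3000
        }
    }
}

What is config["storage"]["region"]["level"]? 5432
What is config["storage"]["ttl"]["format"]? False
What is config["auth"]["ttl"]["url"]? "redis://localhost"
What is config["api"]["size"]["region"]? 4.57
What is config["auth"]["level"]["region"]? 1024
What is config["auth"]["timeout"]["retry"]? 0.91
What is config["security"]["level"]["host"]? "eu-west-1"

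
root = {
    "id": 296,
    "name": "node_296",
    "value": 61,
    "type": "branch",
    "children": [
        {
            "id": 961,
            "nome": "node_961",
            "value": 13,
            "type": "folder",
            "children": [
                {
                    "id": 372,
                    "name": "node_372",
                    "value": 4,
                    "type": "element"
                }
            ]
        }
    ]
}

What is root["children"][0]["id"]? 961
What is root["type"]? "branch"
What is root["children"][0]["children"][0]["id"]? 372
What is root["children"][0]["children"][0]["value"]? 4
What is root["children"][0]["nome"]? "node_961"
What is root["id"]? 296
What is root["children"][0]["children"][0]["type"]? "element"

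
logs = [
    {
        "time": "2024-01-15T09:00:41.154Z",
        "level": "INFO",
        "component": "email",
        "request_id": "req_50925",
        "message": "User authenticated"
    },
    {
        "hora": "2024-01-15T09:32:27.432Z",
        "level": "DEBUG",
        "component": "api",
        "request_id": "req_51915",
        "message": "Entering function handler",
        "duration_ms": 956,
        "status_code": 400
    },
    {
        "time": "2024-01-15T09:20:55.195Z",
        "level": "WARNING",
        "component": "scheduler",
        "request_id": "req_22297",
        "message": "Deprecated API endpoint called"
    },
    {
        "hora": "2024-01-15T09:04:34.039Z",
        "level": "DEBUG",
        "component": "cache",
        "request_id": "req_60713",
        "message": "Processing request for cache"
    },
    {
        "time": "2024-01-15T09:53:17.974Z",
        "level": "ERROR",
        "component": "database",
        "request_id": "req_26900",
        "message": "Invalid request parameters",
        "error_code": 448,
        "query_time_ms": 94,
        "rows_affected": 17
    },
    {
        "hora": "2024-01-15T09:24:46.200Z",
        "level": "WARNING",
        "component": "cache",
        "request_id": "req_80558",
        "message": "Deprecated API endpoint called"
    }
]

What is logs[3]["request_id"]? "req_60713"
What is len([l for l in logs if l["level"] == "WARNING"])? 2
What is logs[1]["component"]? "api"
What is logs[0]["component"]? "email"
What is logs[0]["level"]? "INFO"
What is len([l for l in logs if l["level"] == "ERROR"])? 1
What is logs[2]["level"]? "WARNING"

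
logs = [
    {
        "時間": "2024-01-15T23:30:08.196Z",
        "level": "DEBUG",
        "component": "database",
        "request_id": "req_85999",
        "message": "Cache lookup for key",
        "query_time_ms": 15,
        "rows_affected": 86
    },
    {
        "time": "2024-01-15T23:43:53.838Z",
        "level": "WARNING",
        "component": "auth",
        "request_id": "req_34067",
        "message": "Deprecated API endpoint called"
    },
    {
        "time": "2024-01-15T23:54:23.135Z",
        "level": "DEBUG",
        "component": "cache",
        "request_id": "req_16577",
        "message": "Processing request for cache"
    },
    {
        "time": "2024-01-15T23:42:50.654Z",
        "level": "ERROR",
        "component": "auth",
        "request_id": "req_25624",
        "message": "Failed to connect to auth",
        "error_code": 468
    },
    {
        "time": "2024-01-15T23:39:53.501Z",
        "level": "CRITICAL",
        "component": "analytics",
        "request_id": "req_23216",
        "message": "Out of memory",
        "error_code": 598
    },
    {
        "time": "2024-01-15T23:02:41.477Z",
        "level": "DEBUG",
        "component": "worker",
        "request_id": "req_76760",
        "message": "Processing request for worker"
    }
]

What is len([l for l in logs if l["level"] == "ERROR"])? 1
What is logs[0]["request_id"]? "req_85999"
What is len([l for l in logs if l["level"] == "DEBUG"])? 3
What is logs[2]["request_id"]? "req_16577"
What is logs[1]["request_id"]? "req_34067"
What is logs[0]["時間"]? "2024-01-15T23:30:08.196Z"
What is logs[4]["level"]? "CRITICAL"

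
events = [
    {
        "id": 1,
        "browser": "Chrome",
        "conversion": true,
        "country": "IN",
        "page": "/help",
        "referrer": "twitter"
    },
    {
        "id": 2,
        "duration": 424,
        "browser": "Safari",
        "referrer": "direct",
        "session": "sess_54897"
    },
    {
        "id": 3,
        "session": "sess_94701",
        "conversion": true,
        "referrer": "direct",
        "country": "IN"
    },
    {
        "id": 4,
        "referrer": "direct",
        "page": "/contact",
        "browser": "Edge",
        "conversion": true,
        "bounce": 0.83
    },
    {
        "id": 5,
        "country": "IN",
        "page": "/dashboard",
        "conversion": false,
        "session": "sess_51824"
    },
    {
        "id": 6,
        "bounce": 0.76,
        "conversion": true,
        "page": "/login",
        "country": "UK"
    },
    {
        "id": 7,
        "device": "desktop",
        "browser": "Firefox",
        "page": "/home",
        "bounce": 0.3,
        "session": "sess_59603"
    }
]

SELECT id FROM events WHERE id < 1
[]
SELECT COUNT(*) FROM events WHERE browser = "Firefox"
1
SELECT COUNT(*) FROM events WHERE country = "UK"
1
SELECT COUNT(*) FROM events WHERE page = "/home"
1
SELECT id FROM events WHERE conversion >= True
[1, 3, 4, 6]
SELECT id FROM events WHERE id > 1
[2, 3, 4, 5, 6, 7]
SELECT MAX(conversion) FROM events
True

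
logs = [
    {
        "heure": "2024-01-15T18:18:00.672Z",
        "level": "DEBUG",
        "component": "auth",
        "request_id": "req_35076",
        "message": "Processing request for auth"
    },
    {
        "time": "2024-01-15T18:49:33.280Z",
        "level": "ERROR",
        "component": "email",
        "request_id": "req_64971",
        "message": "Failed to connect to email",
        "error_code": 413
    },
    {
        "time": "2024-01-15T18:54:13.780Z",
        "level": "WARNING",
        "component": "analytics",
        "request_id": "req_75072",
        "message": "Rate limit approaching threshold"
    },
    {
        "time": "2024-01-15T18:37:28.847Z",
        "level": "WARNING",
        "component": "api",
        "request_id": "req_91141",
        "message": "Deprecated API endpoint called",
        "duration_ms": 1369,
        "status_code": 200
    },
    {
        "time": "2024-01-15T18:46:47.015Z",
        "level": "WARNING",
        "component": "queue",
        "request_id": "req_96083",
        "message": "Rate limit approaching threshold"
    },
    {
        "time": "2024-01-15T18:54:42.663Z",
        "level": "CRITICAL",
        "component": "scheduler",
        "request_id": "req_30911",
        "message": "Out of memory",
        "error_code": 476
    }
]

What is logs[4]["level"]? "WARNING"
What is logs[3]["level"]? "WARNING"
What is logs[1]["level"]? "ERROR"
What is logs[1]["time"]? "2024-01-15T18:49:33.280Z"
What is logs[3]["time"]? "2024-01-15T18:37:28.847Z"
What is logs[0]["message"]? "Processing request for auth"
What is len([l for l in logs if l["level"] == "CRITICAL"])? 1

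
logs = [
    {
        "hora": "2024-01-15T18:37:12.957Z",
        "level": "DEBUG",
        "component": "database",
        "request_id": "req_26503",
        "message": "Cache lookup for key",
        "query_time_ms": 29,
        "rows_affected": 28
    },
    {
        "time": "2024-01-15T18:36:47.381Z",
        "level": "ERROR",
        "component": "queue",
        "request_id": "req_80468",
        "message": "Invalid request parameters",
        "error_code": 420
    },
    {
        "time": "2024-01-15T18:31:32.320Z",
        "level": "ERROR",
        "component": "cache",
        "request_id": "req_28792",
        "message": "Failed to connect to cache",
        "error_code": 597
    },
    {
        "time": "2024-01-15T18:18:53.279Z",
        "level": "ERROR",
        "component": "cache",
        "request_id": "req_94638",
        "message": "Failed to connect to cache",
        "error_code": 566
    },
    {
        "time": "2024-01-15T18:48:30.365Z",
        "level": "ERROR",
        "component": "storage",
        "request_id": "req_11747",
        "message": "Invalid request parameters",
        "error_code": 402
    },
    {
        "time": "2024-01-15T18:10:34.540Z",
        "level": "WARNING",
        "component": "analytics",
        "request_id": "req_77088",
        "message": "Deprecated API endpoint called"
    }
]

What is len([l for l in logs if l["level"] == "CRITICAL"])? 0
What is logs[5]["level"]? "WARNING"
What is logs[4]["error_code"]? 402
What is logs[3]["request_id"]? "req_94638"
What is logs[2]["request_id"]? "req_28792"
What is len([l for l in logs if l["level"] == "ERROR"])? 4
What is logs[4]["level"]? "ERROR"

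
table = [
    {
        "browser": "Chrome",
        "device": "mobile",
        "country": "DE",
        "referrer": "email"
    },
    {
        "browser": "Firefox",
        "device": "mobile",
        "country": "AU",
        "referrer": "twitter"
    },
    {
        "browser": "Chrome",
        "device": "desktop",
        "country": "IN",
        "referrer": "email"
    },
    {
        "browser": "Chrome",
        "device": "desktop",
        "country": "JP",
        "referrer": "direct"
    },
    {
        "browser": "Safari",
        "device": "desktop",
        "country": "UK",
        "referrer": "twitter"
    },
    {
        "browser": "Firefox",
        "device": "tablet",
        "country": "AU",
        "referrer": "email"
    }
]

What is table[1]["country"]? "AU"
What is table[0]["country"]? "DE"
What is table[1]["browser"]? "Firefox"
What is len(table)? 6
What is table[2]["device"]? "desktop"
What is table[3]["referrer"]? "direct"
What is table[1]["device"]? "mobile"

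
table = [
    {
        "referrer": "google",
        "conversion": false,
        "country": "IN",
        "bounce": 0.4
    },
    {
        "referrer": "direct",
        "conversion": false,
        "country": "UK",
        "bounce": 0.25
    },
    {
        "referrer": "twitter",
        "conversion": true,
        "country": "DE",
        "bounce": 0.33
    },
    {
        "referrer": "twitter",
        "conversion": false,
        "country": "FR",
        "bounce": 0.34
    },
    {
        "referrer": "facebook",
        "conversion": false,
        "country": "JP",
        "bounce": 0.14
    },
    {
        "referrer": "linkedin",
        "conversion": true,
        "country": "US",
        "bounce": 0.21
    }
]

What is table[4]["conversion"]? False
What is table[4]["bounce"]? 0.14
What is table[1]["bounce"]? 0.25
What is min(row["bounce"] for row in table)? 0.14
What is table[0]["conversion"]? False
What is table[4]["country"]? "JP"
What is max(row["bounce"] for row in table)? 0.4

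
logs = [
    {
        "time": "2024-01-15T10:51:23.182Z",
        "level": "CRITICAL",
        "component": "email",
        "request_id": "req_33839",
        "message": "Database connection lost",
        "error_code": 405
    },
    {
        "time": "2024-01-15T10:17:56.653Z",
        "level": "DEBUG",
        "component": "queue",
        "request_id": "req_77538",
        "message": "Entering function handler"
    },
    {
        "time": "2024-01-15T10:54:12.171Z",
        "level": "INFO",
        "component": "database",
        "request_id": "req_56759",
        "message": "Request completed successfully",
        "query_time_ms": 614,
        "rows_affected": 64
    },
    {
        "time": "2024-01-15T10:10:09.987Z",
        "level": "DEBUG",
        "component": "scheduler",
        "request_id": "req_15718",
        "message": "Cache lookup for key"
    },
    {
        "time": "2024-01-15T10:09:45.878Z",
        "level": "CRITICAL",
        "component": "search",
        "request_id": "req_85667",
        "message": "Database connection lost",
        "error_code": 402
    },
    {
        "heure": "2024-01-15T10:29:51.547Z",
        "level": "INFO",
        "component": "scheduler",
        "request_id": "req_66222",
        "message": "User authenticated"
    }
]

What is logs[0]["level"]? "CRITICAL"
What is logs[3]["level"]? "DEBUG"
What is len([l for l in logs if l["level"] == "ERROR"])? 0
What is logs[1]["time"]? "2024-01-15T10:17:56.653Z"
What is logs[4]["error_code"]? 402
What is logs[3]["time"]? "2024-01-15T10:10:09.987Z"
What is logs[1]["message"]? "Entering function handler"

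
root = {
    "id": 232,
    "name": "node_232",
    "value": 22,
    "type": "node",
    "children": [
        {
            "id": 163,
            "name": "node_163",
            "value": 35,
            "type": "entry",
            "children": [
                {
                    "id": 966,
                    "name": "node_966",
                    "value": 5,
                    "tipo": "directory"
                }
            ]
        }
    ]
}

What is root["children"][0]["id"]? 163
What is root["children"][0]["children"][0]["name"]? "node_966"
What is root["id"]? 232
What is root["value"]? 22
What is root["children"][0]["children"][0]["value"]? 5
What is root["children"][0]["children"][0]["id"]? 966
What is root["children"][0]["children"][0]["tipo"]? "directory"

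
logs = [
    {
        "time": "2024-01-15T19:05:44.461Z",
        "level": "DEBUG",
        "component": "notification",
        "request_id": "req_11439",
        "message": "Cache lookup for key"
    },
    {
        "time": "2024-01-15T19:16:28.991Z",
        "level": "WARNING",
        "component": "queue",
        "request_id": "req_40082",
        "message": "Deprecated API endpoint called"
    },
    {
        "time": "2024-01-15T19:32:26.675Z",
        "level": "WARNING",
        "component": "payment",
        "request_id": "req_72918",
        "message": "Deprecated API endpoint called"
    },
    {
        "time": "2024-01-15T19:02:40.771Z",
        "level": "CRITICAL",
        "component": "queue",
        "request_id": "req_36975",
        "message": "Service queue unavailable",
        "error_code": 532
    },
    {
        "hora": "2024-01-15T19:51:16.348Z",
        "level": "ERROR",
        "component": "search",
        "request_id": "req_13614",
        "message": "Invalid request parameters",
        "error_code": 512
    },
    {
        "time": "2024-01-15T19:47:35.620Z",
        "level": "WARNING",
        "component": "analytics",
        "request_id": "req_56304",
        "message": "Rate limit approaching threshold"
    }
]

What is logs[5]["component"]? "analytics"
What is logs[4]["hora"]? "2024-01-15T19:51:16.348Z"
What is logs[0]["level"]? "DEBUG"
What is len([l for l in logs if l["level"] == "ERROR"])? 1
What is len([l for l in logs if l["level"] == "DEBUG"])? 1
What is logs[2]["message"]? "Deprecated API endpoint called"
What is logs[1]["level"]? "WARNING"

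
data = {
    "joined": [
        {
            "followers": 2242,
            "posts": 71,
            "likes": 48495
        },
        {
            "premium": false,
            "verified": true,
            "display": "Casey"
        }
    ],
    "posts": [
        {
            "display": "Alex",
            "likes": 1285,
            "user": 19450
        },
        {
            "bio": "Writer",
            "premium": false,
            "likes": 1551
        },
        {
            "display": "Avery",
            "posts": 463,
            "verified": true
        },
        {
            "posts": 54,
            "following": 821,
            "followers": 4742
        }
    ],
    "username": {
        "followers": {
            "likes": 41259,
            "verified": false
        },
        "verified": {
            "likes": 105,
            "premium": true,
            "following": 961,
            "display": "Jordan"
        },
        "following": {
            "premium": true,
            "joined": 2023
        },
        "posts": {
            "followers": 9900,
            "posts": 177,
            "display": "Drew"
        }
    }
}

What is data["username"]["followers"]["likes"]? 41259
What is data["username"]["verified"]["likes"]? 105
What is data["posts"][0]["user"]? 19450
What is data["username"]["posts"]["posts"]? 177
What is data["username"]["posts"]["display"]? "Drew"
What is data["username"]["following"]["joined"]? 2023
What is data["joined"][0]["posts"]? 71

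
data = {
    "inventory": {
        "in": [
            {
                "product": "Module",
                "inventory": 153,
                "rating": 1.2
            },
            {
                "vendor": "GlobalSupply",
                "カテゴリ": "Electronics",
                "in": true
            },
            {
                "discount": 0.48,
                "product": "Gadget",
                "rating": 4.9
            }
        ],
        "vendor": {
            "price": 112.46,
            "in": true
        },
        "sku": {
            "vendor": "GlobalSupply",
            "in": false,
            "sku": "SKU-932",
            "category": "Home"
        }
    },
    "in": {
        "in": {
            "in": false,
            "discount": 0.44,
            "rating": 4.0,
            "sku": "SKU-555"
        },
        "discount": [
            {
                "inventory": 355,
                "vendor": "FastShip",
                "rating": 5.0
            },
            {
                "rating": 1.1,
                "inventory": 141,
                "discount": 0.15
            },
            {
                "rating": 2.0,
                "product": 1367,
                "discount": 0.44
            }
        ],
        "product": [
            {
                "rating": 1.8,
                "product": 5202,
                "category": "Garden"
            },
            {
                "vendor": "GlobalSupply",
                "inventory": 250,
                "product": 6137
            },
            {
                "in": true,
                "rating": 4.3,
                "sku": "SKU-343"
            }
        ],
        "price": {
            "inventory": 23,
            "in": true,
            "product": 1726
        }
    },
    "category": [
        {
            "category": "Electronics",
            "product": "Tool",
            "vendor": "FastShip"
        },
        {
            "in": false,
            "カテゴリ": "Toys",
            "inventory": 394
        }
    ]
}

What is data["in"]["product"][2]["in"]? True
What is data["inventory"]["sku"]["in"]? False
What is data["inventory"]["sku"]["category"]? "Home"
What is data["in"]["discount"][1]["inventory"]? 141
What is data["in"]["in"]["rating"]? 4.0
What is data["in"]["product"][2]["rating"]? 4.3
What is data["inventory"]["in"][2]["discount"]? 0.48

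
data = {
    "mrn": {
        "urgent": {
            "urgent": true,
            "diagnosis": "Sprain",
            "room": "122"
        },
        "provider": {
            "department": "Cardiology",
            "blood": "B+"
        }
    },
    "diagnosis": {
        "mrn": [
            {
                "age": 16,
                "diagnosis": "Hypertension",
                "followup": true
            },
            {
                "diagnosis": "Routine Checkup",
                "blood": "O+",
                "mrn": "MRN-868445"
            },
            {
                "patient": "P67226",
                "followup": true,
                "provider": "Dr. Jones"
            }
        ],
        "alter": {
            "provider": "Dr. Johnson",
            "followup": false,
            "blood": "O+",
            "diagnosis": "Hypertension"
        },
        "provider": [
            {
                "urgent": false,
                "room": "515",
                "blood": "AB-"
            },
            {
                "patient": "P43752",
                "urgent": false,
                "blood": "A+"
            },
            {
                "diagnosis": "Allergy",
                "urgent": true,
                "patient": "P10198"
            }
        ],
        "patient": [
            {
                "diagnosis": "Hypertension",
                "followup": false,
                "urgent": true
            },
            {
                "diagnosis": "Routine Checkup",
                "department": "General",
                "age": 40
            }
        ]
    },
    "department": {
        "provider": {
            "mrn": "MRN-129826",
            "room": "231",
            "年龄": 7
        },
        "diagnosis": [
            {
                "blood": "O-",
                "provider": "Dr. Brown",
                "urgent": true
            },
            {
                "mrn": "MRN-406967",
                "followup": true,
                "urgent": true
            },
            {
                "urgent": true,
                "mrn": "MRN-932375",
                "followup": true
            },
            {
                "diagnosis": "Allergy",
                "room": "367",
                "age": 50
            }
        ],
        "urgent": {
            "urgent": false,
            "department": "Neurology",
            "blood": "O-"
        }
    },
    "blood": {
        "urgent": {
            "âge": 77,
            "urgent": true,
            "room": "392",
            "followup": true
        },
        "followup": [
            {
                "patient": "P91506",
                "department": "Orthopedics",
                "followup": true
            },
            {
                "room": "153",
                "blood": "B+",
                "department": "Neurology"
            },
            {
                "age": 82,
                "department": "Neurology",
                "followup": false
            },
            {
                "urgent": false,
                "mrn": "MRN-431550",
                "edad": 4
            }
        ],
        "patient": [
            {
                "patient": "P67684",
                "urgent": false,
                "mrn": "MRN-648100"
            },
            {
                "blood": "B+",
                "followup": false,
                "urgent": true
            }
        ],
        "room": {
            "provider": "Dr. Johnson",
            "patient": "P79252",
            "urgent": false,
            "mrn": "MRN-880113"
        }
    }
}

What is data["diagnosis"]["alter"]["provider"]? "Dr. Johnson"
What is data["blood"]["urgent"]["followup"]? True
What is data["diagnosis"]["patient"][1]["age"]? 40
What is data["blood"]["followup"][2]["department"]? "Neurology"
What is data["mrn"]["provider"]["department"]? "Cardiology"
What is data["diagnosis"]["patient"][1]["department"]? "General"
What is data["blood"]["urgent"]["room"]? "392"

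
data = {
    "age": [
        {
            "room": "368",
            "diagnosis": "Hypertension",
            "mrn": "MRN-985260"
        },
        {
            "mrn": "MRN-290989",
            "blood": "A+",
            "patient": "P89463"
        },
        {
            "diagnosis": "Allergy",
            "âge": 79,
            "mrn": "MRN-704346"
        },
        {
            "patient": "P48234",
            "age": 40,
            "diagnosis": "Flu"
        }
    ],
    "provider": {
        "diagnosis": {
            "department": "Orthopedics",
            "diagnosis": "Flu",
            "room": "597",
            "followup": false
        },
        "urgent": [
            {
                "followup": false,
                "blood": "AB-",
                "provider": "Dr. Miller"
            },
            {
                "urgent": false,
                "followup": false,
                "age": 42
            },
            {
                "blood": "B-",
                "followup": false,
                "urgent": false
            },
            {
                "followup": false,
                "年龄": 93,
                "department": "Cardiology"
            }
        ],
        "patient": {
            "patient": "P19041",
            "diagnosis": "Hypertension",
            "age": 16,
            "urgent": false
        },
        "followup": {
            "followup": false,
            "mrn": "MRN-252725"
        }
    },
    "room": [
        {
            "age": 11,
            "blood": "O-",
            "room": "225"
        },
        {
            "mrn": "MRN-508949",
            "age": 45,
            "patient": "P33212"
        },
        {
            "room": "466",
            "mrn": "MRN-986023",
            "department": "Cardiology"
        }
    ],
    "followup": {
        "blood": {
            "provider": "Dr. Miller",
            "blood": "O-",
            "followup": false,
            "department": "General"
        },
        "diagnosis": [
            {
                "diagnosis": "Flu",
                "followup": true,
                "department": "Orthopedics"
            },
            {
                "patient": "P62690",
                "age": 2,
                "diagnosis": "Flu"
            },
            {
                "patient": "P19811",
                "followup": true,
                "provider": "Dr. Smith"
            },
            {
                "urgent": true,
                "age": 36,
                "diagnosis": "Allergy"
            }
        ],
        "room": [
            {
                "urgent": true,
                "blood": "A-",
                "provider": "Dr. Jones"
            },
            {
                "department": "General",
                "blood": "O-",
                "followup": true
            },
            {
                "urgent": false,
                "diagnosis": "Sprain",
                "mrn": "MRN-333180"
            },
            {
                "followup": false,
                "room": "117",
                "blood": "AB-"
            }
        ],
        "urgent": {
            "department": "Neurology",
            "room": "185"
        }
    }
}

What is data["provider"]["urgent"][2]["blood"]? "B-"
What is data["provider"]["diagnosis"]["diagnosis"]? "Flu"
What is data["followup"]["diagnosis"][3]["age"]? 36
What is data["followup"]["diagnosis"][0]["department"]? "Orthopedics"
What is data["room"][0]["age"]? 11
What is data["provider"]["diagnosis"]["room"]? "597"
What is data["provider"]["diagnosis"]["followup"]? False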